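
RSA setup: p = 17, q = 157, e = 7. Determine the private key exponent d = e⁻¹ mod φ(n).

1783

φ(n) = (p−1)(q−1) = 16·156 = 2496.
Need d with 7·d ≡ 1 (mod 2496). Apply the extended Euclidean algorithm:
2496 = 356*7 + 4
7 = 1*4 + 3
4 = 1*3 + 1
3 = 3*1 + 0
Back-substitute:
1 = 4 − 3
1 = −7 + 2·4
1 = 2·2496 − 713·7
So 7·(-713) ≡ 1 (mod 2496), hence d ≡ -713 ≡ 1783 (mod 2496).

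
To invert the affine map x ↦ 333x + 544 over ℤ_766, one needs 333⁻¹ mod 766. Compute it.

gcd(766, 333) by repeated division:
766 = 2×333 + 100
333 = 3×100 + 33
100 = 3×33 + 1
33 = 33×1 + 0
The gcd is 1. Working backward:
1 = 100 − 3·33
1 = −3·333 + 10·100
1 = 10·766 − 23·333
So 333·(-23) ≡ 1 (mod 766), and -23 ≡ 743 (mod 766).

743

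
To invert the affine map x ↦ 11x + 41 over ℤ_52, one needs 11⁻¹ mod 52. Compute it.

Run Euclid on (52, 11):
52 = 4*11 + 8
11 = 1*8 + 3
8 = 2*3 + 2
3 = 1*2 + 1
2 = 2*1 + 0
gcd = 1, so the inverse exists. Back-substitute:
1 = 3 − 2
1 = −8 + 3·3
1 = 3·11 − 4·8
1 = −4·52 + 19·11
So 11·19 ≡ 1 (mod 52).

19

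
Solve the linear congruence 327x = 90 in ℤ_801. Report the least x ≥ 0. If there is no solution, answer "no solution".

135

First find gcd(327, 801):
801 = 2×327 + 147
327 = 2×147 + 33
147 = 4×33 + 15
33 = 2×15 + 3
15 = 5×3 + 0
gcd = 3 and 3 | 90, so solutions exist. Divide through by 3: 109x ≡ 30 (mod 267).
Now find 109⁻¹ mod 267:
267 = 2×109 + 49
109 = 2×49 + 11
49 = 4×11 + 5
11 = 2×5 + 1
5 = 5×1 + 0
Back-substitute:
1 = 11 − 2·5
1 = −2·49 + 9·11
1 = 9·109 − 20·49
1 = −20·267 + 49·109
So 109⁻¹ ≡ 49 (mod 267).
Then x ≡ 49·30 ≡ 135 (mod 267); the smallest non-negative solution is x = 135.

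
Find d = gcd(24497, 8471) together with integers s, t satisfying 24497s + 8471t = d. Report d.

1

Repeated division:
24497 = 2*8471 + 7555
8471 = 1*7555 + 916
7555 = 8*916 + 227
916 = 4*227 + 8
227 = 28*8 + 3
8 = 2*3 + 2
3 = 1*2 + 1
2 = 2*1 + 0
gcd(24497, 8471) = 1.
Express as a combination:
1 = 3 − 2
1 = −8 + 3·3
1 = 3·227 − 85·8
1 = −85·916 + 343·227
1 = 343·7555 − 2829·916
1 = −2829·8471 + 3172·7555
1 = 3172·24497 − 9173·8471
So 1 = (3172)·24497 + (-9173)·8471.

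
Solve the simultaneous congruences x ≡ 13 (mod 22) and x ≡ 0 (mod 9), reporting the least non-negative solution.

189

Write x = 13 + 22·k. Then 22·k ≡ 0 − 13 ≡ 5 (mod 9).
Need 22⁻¹ mod 9. Extended Euclid on (9, 4):
9 = 2·4 + 1
4 = 4·1 + 0
Back-substitute:
1 = 9 − 2·4
22⁻¹ ≡ 7 (mod 9), so k ≡ 7·5 ≡ 8 (mod 9).
x = 13 + 22·8 = 189.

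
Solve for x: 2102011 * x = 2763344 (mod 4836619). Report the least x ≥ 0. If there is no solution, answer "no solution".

First find gcd(2102011, 4836619):
4836619 = 2×2102011 + 632597
2102011 = 3×632597 + 204220
632597 = 3×204220 + 19937
204220 = 10×19937 + 4850
19937 = 4×4850 + 537
4850 = 9×537 + 17
537 = 31×17 + 10
17 = 1×10 + 7
10 = 1×7 + 3
7 = 2×3 + 1
3 = 3×1 + 0
gcd = 1, so a unique solution mod 4836619 exists.
Back-substitute for the Bézout coefficients:
1 = 7 − 2·3
1 = −2·10 + 3·7
1 = 3·17 − 5·10
1 = −5·537 + 158·17
1 = 158·4850 − 1427·537
1 = −1427·19937 + 5866·4850
1 = 5866·204220 − 60087·19937
1 = −60087·632597 + 186127·204220
1 = 186127·2102011 − 618468·632597
1 = −618468·4836619 + 1423063·2102011
So 2102011·(1423063) ≡ 1 (mod 4836619), giving 2102011⁻¹ ≡ 1423063.
x ≡ 2102011⁻¹·2763344 ≡ 1423063·2763344 ≡ 4361341 (mod 4836619).

4361341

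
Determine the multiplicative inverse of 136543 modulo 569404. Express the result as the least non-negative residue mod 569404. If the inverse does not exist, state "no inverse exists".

no inverse exists

Euclidean algorithm on 569404, 136543:
569404 = 4*136543 + 23232
136543 = 5*23232 + 20383
23232 = 1*20383 + 2849
20383 = 7*2849 + 440
2849 = 6*440 + 209
440 = 2*209 + 22
209 = 9*22 + 11
22 = 2*11 + 0
The gcd is 11, not 1, hence no inverse exists.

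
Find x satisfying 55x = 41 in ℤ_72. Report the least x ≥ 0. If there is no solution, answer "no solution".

23

First find gcd(55, 72):
72 = 1×55 + 17
55 = 3×17 + 4
17 = 4×4 + 1
4 = 4×1 + 0
gcd = 1, so a unique solution mod 72 exists.
Back-substitute for the Bézout coefficients:
1 = 17 − 4·4
1 = −4·55 + 13·17
1 = 13·72 − 17·55
So 55·(-17) ≡ 1 (mod 72), giving 55⁻¹ ≡ 55.
x ≡ 55⁻¹·41 ≡ 55·41 ≡ 23 (mod 72).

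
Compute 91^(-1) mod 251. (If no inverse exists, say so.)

Extended Euclidean algorithm:
251 = 2*91 + 69
91 = 1*69 + 22
69 = 3*22 + 3
22 = 7*3 + 1
3 = 3*1 + 0
Since gcd(91, 251) = 1, back-substitute to write 1 as a combination:
1 = 22 − 7·3
1 = −7·69 + 22·22
1 = 22·91 − 29·69
1 = −29·251 + 80·91
So 91·80 ≡ 1 (mod 251).

80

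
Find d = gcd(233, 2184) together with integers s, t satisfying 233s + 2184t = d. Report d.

1

Euclidean algorithm:
2184 = 9*233 + 87
233 = 2*87 + 59
87 = 1*59 + 28
59 = 2*28 + 3
28 = 9*3 + 1
3 = 3*1 + 0
gcd(233, 2184) = 1.
Working backward:
1 = 28 − 9·3
1 = −9·59 + 19·28
1 = 19·87 − 28·59
1 = −28·233 + 75·87
1 = 75·2184 − 703·233
So 1 = (75)·2184 + (-703)·233.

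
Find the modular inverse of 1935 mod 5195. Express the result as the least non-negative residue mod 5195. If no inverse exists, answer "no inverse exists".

no inverse exists

Compute gcd(1935, 5195):
5195 = 2*1935 + 1325
1935 = 1*1325 + 610
1325 = 2*610 + 105
610 = 5*105 + 85
105 = 1*85 + 20
85 = 4*20 + 5
20 = 4*5 + 0
Since gcd = 5 > 1, 1935 is not a unit mod 5195.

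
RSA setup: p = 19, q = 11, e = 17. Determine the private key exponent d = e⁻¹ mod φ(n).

53

φ(n) = (p−1)(q−1) = 18·10 = 180.
Need d with 17·d ≡ 1 (mod 180). Apply the extended Euclidean algorithm:
180 = 10*17 + 10
17 = 1*10 + 7
10 = 1*7 + 3
7 = 2*3 + 1
3 = 3*1 + 0
Back-substitute:
1 = 7 − 2·3
1 = −2·10 + 3·7
1 = 3·17 − 5·10
1 = −5·180 + 53·17
So 17·53 ≡ 1 (mod 180), hence d = 53.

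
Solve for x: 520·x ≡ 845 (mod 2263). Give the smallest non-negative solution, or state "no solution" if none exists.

1416

First find gcd(520, 2263):
2263 = 4×520 + 183
520 = 2×183 + 154
183 = 1×154 + 29
154 = 5×29 + 9
29 = 3×9 + 2
9 = 4×2 + 1
2 = 2×1 + 0
gcd = 1, so a unique solution mod 2263 exists.
Back-substitute for the Bézout coefficients:
1 = 9 − 4·2
1 = −4·29 + 13·9
1 = 13·154 − 69·29
1 = −69·183 + 82·154
1 = 82·520 − 233·183
1 = −233·2263 + 1014·520
So 520·(1014) ≡ 1 (mod 2263), giving 520⁻¹ ≡ 1014.
x ≡ 520⁻¹·845 ≡ 1014·845 ≡ 1416 (mod 2263).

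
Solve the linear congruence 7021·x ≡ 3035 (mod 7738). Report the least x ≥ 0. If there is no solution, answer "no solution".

First find gcd(7021, 7738):
7738 = 1·7021 + 717
7021 = 9·717 + 568
717 = 1·568 + 149
568 = 3·149 + 121
149 = 1·121 + 28
121 = 4·28 + 9
28 = 3·9 + 1
9 = 9·1 + 0
gcd = 1, so a unique solution mod 7738 exists.
Back-substitute for the Bézout coefficients:
1 = 28 − 3·9
1 = −3·121 + 13·28
1 = 13·149 − 16·121
1 = −16·568 + 61·149
1 = 61·717 − 77·568
1 = −77·7021 + 754·717
1 = 754·7738 − 831·7021
So 7021·(-831) ≡ 1 (mod 7738), giving 7021⁻¹ ≡ 6907.
x ≡ 7021⁻¹·3035 ≡ 6907·3035 ≡ 503 (mod 7738).

503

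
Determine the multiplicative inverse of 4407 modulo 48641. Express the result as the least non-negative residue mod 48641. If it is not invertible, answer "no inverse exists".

Run Euclid on (48641, 4407):
48641 = 11·4407 + 164
4407 = 26·164 + 143
164 = 1·143 + 21
143 = 6·21 + 17
21 = 1·17 + 4
17 = 4·4 + 1
4 = 4·1 + 0
The gcd is 1. Working backward:
1 = 17 − 4·4
1 = −4·21 + 5·17
1 = 5·143 − 34·21
1 = −34·164 + 39·143
1 = 39·4407 − 1048·164
1 = −1048·48641 + 11567·4407
So 4407·11567 ≡ 1 (mod 48641).

11567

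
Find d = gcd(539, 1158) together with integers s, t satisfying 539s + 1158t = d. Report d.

1

Euclidean algorithm:
1158 = 2×539 + 80
539 = 6×80 + 59
80 = 1×59 + 21
59 = 2×21 + 17
21 = 1×17 + 4
17 = 4×4 + 1
4 = 4×1 + 0
gcd(539, 1158) = 1.
Back-substituting:
1 = 17 − 4·4
1 = −4·21 + 5·17
1 = 5·59 − 14·21
1 = −14·80 + 19·59
1 = 19·539 − 128·80
1 = −128·1158 + 275·539
So 1 = (-128)·1158 + (275)·539.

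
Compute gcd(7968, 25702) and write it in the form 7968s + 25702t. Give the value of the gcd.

Apply Euclid's algorithm to 25702 and 7968:
25702 = 3×7968 + 1798
7968 = 4×1798 + 776
1798 = 2×776 + 246
776 = 3×246 + 38
246 = 6×38 + 18
38 = 2×18 + 2
18 = 9×2 + 0
gcd(7968, 25702) = 2.
Back-substituting:
2 = 38 − 2·18
2 = −2·246 + 13·38
2 = 13·776 − 41·246
2 = −41·1798 + 95·776
2 = 95·7968 − 421·1798
2 = −421·25702 + 1358·7968
So 2 = (-421)·25702 + (1358)·7968.

2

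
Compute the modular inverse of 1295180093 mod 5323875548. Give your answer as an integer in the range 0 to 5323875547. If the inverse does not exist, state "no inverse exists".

gcd(5323875548, 1295180093) by repeated division:
5323875548 = 4·1295180093 + 143155176
1295180093 = 9·143155176 + 6783509
143155176 = 21·6783509 + 701487
6783509 = 9·701487 + 470126
701487 = 1·470126 + 231361
470126 = 2·231361 + 7404
231361 = 31·7404 + 1837
7404 = 4·1837 + 56
1837 = 32·56 + 45
56 = 1·45 + 11
45 = 4·11 + 1
11 = 11·1 + 0
Since gcd(1295180093, 5323875548) = 1, back-substitute to write 1 as a combination:
1 = 45 − 4·11
1 = −4·56 + 5·45
1 = 5·1837 − 164·56
1 = −164·7404 + 661·1837
1 = 661·231361 − 20655·7404
1 = −20655·470126 + 41971·231361
1 = 41971·701487 − 62626·470126
1 = −62626·6783509 + 605605·701487
1 = 605605·143155176 − 12780331·6783509
1 = −12780331·1295180093 + 115628584·143155176
1 = 115628584·5323875548 − 475294667·1295180093
Hence 1295180093⁻¹ ≡ -475294667 ≡ 4848580881 (mod 5323875548).

4848580881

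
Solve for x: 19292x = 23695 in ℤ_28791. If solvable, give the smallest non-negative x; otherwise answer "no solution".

1319

First find gcd(19292, 28791):
28791 = 1*19292 + 9499
19292 = 2*9499 + 294
9499 = 32*294 + 91
294 = 3*91 + 21
91 = 4*21 + 7
21 = 3*7 + 0
gcd = 7 and 7 | 23695, so solutions exist. Divide through by 7: 2756x ≡ 3385 (mod 4113).
Now find 2756⁻¹ mod 4113:
4113 = 1·2756 + 1357
2756 = 2·1357 + 42
1357 = 32·42 + 13
42 = 3·13 + 3
13 = 4·3 + 1
3 = 3·1 + 0
Back-substitute:
1 = 13 − 4·3
1 = −4·42 + 13·13
1 = 13·1357 − 420·42
1 = −420·2756 + 853·1357
1 = 853·4113 − 1273·2756
So 2756·(-1273) ≡ 1 (mod 4113), i.e. 2756⁻¹ ≡ 2840.
Then x ≡ 2840·3385 ≡ 1319 (mod 4113); the smallest non-negative solution is x = 1319.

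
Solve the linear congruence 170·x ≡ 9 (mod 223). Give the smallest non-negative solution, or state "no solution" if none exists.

First find gcd(170, 223):
223 = 1*170 + 53
170 = 3*53 + 11
53 = 4*11 + 9
11 = 1*9 + 2
9 = 4*2 + 1
2 = 2*1 + 0
gcd = 1, so a unique solution mod 223 exists.
Back-substitute for the Bézout coefficients:
1 = 9 − 4·2
1 = −4·11 + 5·9
1 = 5·53 − 24·11
1 = −24·170 + 77·53
1 = 77·223 − 101·170
So 170·(-101) ≡ 1 (mod 223), giving 170⁻¹ ≡ 122.
x ≡ 170⁻¹·9 ≡ 122·9 ≡ 206 (mod 223).

206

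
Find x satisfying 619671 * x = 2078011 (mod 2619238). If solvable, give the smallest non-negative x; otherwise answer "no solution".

20719

First find gcd(619671, 2619238):
2619238 = 4*619671 + 140554
619671 = 4*140554 + 57455
140554 = 2*57455 + 25644
57455 = 2*25644 + 6167
25644 = 4*6167 + 976
6167 = 6*976 + 311
976 = 3*311 + 43
311 = 7*43 + 10
43 = 4*10 + 3
10 = 3*3 + 1
3 = 3*1 + 0
gcd = 1, so a unique solution mod 2619238 exists.
Back-substitute for the Bézout coefficients:
1 = 10 − 3·3
1 = −3·43 + 13·10
1 = 13·311 − 94·43
1 = −94·976 + 295·311
1 = 295·6167 − 1864·976
1 = −1864·25644 + 7751·6167
1 = 7751·57455 − 17366·25644
1 = −17366·140554 + 42483·57455
1 = 42483·619671 − 187298·140554
1 = −187298·2619238 + 791675·619671
So 619671·(791675) ≡ 1 (mod 2619238), giving 619671⁻¹ ≡ 791675.
x ≡ 619671⁻¹·2078011 ≡ 791675·2078011 ≡ 20719 (mod 2619238).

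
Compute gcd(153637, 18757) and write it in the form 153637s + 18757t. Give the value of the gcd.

1

Repeated division:
153637 = 8·18757 + 3581
18757 = 5·3581 + 852
3581 = 4·852 + 173
852 = 4·173 + 160
173 = 1·160 + 13
160 = 12·13 + 4
13 = 3·4 + 1
4 = 4·1 + 0
gcd(153637, 18757) = 1.
Back-substituting:
1 = 13 − 3·4
1 = −3·160 + 37·13
1 = 37·173 − 40·160
1 = −40·852 + 197·173
1 = 197·3581 − 828·852
1 = −828·18757 + 4337·3581
1 = 4337·153637 − 35524·18757
So 1 = (4337)·153637 + (-35524)·18757.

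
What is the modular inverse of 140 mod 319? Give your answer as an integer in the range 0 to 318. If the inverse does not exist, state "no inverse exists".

139

Run Euclid on (319, 140):
319 = 2*140 + 39
140 = 3*39 + 23
39 = 1*23 + 16
23 = 1*16 + 7
16 = 2*7 + 2
7 = 3*2 + 1
2 = 2*1 + 0
The gcd is 1. Working backward:
1 = 7 − 3·2
1 = −3·16 + 7·7
1 = 7·23 − 10·16
1 = −10·39 + 17·23
1 = 17·140 − 61·39
1 = −61·319 + 139·140
So 140·139 ≡ 1 (mod 319).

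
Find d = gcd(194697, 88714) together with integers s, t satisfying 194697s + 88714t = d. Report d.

Euclidean algorithm:
194697 = 2×88714 + 17269
88714 = 5×17269 + 2369
17269 = 7×2369 + 686
2369 = 3×686 + 311
686 = 2×311 + 64
311 = 4×64 + 55
64 = 1×55 + 9
55 = 6×9 + 1
9 = 9×1 + 0
gcd(194697, 88714) = 1.
Back-substituting:
1 = 55 − 6·9
1 = −6·64 + 7·55
1 = 7·311 − 34·64
1 = −34·686 + 75·311
1 = 75·2369 − 259·686
1 = −259·17269 + 1888·2369
1 = 1888·88714 − 9699·17269
1 = −9699·194697 + 21286·88714
So 1 = (-9699)·194697 + (21286)·88714.

1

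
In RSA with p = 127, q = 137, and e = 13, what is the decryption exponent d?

7909

φ(n) = (p−1)(q−1) = 126·136 = 17136.
Need d with 13·d ≡ 1 (mod 17136). Apply the extended Euclidean algorithm:
17136 = 1318*13 + 2
13 = 6*2 + 1
2 = 2*1 + 0
Back-substitute:
1 = 13 − 6·2
1 = −6·17136 + 7909·13
So 13·7909 ≡ 1 (mod 17136), hence d = 7909.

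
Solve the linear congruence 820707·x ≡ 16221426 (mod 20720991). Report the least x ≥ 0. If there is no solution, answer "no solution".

First find gcd(820707, 20720991):
20720991 = 25*820707 + 203316
820707 = 4*203316 + 7443
203316 = 27*7443 + 2355
7443 = 3*2355 + 378
2355 = 6*378 + 87
378 = 4*87 + 30
87 = 2*30 + 27
30 = 1*27 + 3
27 = 9*3 + 0
gcd = 3 and 3 | 16221426, so solutions exist. Divide through by 3: 273569x ≡ 5407142 (mod 6906997).
Now find 273569⁻¹ mod 6906997:
6906997 = 25×273569 + 67772
273569 = 4×67772 + 2481
67772 = 27×2481 + 785
2481 = 3×785 + 126
785 = 6×126 + 29
126 = 4×29 + 10
29 = 2×10 + 9
10 = 1×9 + 1
9 = 9×1 + 0
Back-substitute:
1 = 10 − 9
1 = −29 + 3·10
1 = 3·126 − 13·29
1 = −13·785 + 81·126
1 = 81·2481 − 256·785
1 = −256·67772 + 6993·2481
1 = 6993·273569 − 28228·67772
1 = −28228·6906997 + 712693·273569
So 273569⁻¹ ≡ 712693 (mod 6906997).
Then x ≡ 712693·5407142 ≡ 4510199 (mod 6906997); the smallest non-negative solution is x = 4510199.

4510199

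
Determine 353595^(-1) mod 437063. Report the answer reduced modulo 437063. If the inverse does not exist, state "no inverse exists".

no inverse exists

Euclidean algorithm on 437063, 353595:
437063 = 1×353595 + 83468
353595 = 4×83468 + 19723
83468 = 4×19723 + 4576
19723 = 4×4576 + 1419
4576 = 3×1419 + 319
1419 = 4×319 + 143
319 = 2×143 + 33
143 = 4×33 + 11
33 = 3×11 + 0
gcd(353595, 437063) = 11 ≠ 1, so 353595 has no multiplicative inverse modulo 437063.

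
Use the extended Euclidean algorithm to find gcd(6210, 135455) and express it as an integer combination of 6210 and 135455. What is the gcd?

5

Repeated division:
135455 = 21·6210 + 5045
6210 = 1·5045 + 1165
5045 = 4·1165 + 385
1165 = 3·385 + 10
385 = 38·10 + 5
10 = 2·5 + 0
gcd(6210, 135455) = 5.
Working backward:
5 = 385 − 38·10
5 = −38·1165 + 115·385
5 = 115·5045 − 498·1165
5 = −498·6210 + 613·5045
5 = 613·135455 − 13371·6210
So 5 = (613)·135455 + (-13371)·6210.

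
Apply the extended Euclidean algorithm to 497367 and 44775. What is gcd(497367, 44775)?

9

Apply Euclid's algorithm to 497367 and 44775:
497367 = 11×44775 + 4842
44775 = 9×4842 + 1197
4842 = 4×1197 + 54
1197 = 22×54 + 9
54 = 6×9 + 0
gcd(497367, 44775) = 9.
Working backward:
9 = 1197 − 22·54
9 = −22·4842 + 89·1197
9 = 89·44775 − 823·4842
9 = −823·497367 + 9142·44775
So 9 = (-823)·497367 + (9142)·44775.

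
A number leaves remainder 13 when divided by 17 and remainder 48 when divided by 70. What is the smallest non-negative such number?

Write x = 13 + 17·k. Then 17·k ≡ 48 − 13 ≡ 35 (mod 70).
Need 17⁻¹ mod 70. Extended Euclid on (70, 17):
70 = 4*17 + 2
17 = 8*2 + 1
2 = 2*1 + 0
Back-substitute:
1 = 17 − 8·2
1 = −8·70 + 33·17
17⁻¹ ≡ 33 (mod 70), so k ≡ 33·35 ≡ 35 (mod 70).
x = 13 + 17·35 = 608.

608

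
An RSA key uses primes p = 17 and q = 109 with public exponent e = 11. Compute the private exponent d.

φ(n) = (p−1)(q−1) = 16·108 = 1728.
Need d with 11·d ≡ 1 (mod 1728). Apply the extended Euclidean algorithm:
1728 = 157×11 + 1
11 = 11×1 + 0
Back-substitute:
1 = 1728 − 157·11
So 11·(-157) ≡ 1 (mod 1728), hence d ≡ -157 ≡ 1571 (mod 1728).

1571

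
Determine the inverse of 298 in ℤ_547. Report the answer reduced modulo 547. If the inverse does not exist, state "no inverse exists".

Extended Euclidean algorithm:
547 = 1×298 + 249
298 = 1×249 + 49
249 = 5×49 + 4
49 = 12×4 + 1
4 = 4×1 + 0
The gcd is 1. Working backward:
1 = 49 − 12·4
1 = −12·249 + 61·49
1 = 61·298 − 73·249
1 = −73·547 + 134·298
So 298·134 ≡ 1 (mod 547).

134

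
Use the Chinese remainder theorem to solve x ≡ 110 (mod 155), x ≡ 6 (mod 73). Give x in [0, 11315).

4605

Write x = 110 + 155·k. Then 155·k ≡ 6 − 110 ≡ 42 (mod 73).
Need 155⁻¹ mod 73. Extended Euclid on (73, 9):
73 = 8·9 + 1
9 = 9·1 + 0
Back-substitute:
1 = 73 − 8·9
155⁻¹ ≡ 65 (mod 73), so k ≡ 65·42 ≡ 29 (mod 73).
x = 110 + 155·29 = 4605.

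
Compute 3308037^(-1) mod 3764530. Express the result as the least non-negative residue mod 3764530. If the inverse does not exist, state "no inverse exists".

3643923

Run Euclid on (3764530, 3308037):
3764530 = 1×3308037 + 456493
3308037 = 7×456493 + 112586
456493 = 4×112586 + 6149
112586 = 18×6149 + 1904
6149 = 3×1904 + 437
1904 = 4×437 + 156
437 = 2×156 + 125
156 = 1×125 + 31
125 = 4×31 + 1
31 = 31×1 + 0
The gcd is 1. Working backward:
1 = 125 − 4·31
1 = −4·156 + 5·125
1 = 5·437 − 14·156
1 = −14·1904 + 61·437
1 = 61·6149 − 197·1904
1 = −197·112586 + 3607·6149
1 = 3607·456493 − 14625·112586
1 = −14625·3308037 + 105982·456493
1 = 105982·3764530 − 120607·3308037
Hence 3308037⁻¹ ≡ -120607 ≡ 3643923 (mod 3764530).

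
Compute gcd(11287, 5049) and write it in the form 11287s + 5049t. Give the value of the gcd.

Repeated division:
11287 = 2*5049 + 1189
5049 = 4*1189 + 293
1189 = 4*293 + 17
293 = 17*17 + 4
17 = 4*4 + 1
4 = 4*1 + 0
gcd(11287, 5049) = 1.
Express as a combination:
1 = 17 − 4·4
1 = −4·293 + 69·17
1 = 69·1189 − 280·293
1 = −280·5049 + 1189·1189
1 = 1189·11287 − 2658·5049
So 1 = (1189)·11287 + (-2658)·5049.

1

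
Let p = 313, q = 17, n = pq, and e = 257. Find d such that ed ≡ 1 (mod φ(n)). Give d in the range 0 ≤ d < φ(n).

φ(n) = (p−1)(q−1) = 312·16 = 4992.
Need d with 257·d ≡ 1 (mod 4992). Apply the extended Euclidean algorithm:
4992 = 19×257 + 109
257 = 2×109 + 39
109 = 2×39 + 31
39 = 1×31 + 8
31 = 3×8 + 7
8 = 1×7 + 1
7 = 7×1 + 0
Back-substitute:
1 = 8 − 7
1 = −31 + 4·8
1 = 4·39 − 5·31
1 = −5·109 + 14·39
1 = 14·257 − 33·109
1 = −33·4992 + 641·257
So 257·641 ≡ 1 (mod 4992), hence d = 641.

641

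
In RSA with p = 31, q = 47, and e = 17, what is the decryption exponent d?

φ(n) = (p−1)(q−1) = 30·46 = 1380.
Need d with 17·d ≡ 1 (mod 1380). Apply the extended Euclidean algorithm:
1380 = 81·17 + 3
17 = 5·3 + 2
3 = 1·2 + 1
2 = 2·1 + 0
Back-substitute:
1 = 3 − 2
1 = −17 + 6·3
1 = 6·1380 − 487·17
So 17·(-487) ≡ 1 (mod 1380), hence d ≡ -487 ≡ 893 (mod 1380).

893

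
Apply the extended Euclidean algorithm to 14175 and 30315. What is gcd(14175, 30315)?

Repeated division:
30315 = 2×14175 + 1965
14175 = 7×1965 + 420
1965 = 4×420 + 285
420 = 1×285 + 135
285 = 2×135 + 15
135 = 9×15 + 0
gcd(14175, 30315) = 15.
Back-substituting:
15 = 285 − 2·135
15 = −2·420 + 3·285
15 = 3·1965 − 14·420
15 = −14·14175 + 101·1965
15 = 101·30315 − 216·14175
So 15 = (101)·30315 + (-216)·14175.

15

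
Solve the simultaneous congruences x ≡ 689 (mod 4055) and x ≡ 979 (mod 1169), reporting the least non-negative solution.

4449024

Write x = 689 + 4055·k. Then 4055·k ≡ 979 − 689 ≡ 290 (mod 1169).
Need 4055⁻¹ mod 1169. Extended Euclid on (1169, 548):
1169 = 2*548 + 73
548 = 7*73 + 37
73 = 1*37 + 36
37 = 1*36 + 1
36 = 36*1 + 0
Back-substitute:
1 = 37 − 36
1 = −73 + 2·37
1 = 2·548 − 15·73
1 = −15·1169 + 32·548
4055⁻¹ ≡ 32 (mod 1169), so k ≡ 32·290 ≡ 1097 (mod 1169).
x = 689 + 4055·1097 = 4449024.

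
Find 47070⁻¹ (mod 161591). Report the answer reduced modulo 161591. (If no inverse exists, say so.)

gcd(161591, 47070) by repeated division:
161591 = 3*47070 + 20381
47070 = 2*20381 + 6308
20381 = 3*6308 + 1457
6308 = 4*1457 + 480
1457 = 3*480 + 17
480 = 28*17 + 4
17 = 4*4 + 1
4 = 4*1 + 0
The gcd is 1. Working backward:
1 = 17 − 4·4
1 = −4·480 + 113·17
1 = 113·1457 − 343·480
1 = −343·6308 + 1485·1457
1 = 1485·20381 − 4798·6308
1 = −4798·47070 + 11081·20381
1 = 11081·161591 − 38041·47070
So 47070·(-38041) ≡ 1 (mod 161591), and -38041 ≡ 123550 (mod 161591).

123550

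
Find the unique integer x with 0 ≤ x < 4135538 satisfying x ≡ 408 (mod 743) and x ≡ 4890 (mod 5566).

661678

Write x = 408 + 743·k. Then 743·k ≡ 4890 − 408 ≡ 4482 (mod 5566).
Need 743⁻¹ mod 5566. Extended Euclid on (5566, 743):
5566 = 7*743 + 365
743 = 2*365 + 13
365 = 28*13 + 1
13 = 13*1 + 0
Back-substitute:
1 = 365 − 28·13
1 = −28·743 + 57·365
1 = 57·5566 − 427·743
743⁻¹ ≡ 5139 (mod 5566), so k ≡ 5139·4482 ≡ 890 (mod 5566).
x = 408 + 743·890 = 661678.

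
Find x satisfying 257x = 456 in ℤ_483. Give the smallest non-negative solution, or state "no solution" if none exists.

First find gcd(257, 483):
483 = 1×257 + 226
257 = 1×226 + 31
226 = 7×31 + 9
31 = 3×9 + 4
9 = 2×4 + 1
4 = 4×1 + 0
gcd = 1, so a unique solution mod 483 exists.
Back-substitute for the Bézout coefficients:
1 = 9 − 2·4
1 = −2·31 + 7·9
1 = 7·226 − 51·31
1 = −51·257 + 58·226
1 = 58·483 − 109·257
So 257·(-109) ≡ 1 (mod 483), giving 257⁻¹ ≡ 374.
x ≡ 257⁻¹·456 ≡ 374·456 ≡ 45 (mod 483).

45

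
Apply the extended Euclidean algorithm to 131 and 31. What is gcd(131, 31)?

Repeated division:
131 = 4×31 + 7
31 = 4×7 + 3
7 = 2×3 + 1
3 = 3×1 + 0
gcd(131, 31) = 1.
Back-substituting:
1 = 7 − 2·3
1 = −2·31 + 9·7
1 = 9·131 − 38·31
So 1 = (9)·131 + (-38)·31.

1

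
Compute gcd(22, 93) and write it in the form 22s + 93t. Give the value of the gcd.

1

Apply Euclid's algorithm to 93 and 22:
93 = 4·22 + 5
22 = 4·5 + 2
5 = 2·2 + 1
2 = 2·1 + 0
gcd(22, 93) = 1.
Working backward:
1 = 5 − 2·2
1 = −2·22 + 9·5
1 = 9·93 − 38·22
So 1 = (9)·93 + (-38)·22.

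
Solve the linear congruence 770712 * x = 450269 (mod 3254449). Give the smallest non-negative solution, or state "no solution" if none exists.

First find gcd(770712, 3254449):
3254449 = 4*770712 + 171601
770712 = 4*171601 + 84308
171601 = 2*84308 + 2985
84308 = 28*2985 + 728
2985 = 4*728 + 73
728 = 9*73 + 71
73 = 1*71 + 2
71 = 35*2 + 1
2 = 2*1 + 0
gcd = 1, so a unique solution mod 3254449 exists.
Back-substitute for the Bézout coefficients:
1 = 71 − 35·2
1 = −35·73 + 36·71
1 = 36·728 − 359·73
1 = −359·2985 + 1472·728
1 = 1472·84308 − 41575·2985
1 = −41575·171601 + 84622·84308
1 = 84622·770712 − 380063·171601
1 = −380063·3254449 + 1604874·770712
So 770712·(1604874) ≡ 1 (mod 3254449), giving 770712⁻¹ ≡ 1604874.
x ≡ 770712⁻¹·450269 ≡ 1604874·450269 ≡ 646248 (mod 3254449).

646248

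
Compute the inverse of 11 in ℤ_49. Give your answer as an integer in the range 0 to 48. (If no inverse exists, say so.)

9

Apply the Euclidean algorithm to 49 and 11:
49 = 4×11 + 5
11 = 2×5 + 1
5 = 5×1 + 0
gcd = 1, so the inverse exists. Back-substitute:
1 = 11 − 2·5
1 = −2·49 + 9·11
So 11·9 ≡ 1 (mod 49).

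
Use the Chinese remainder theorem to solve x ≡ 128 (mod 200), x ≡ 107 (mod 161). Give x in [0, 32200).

Write x = 128 + 200·k. Then 200·k ≡ 107 − 128 ≡ 140 (mod 161).
Need 200⁻¹ mod 161. Extended Euclid on (161, 39):
161 = 4*39 + 5
39 = 7*5 + 4
5 = 1*4 + 1
4 = 4*1 + 0
Back-substitute:
1 = 5 − 4
1 = −39 + 8·5
1 = 8·161 − 33·39
200⁻¹ ≡ 128 (mod 161), so k ≡ 128·140 ≡ 49 (mod 161).
x = 128 + 200·49 = 9928.

9928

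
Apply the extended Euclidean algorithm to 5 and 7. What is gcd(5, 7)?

1

Apply Euclid's algorithm to 7 and 5:
7 = 1×5 + 2
5 = 2×2 + 1
2 = 2×1 + 0
gcd(5, 7) = 1.
Back-substituting:
1 = 5 − 2·2
1 = −2·7 + 3·5
So 1 = (-2)·7 + (3)·5.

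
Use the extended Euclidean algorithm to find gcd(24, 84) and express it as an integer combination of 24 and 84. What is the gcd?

Apply Euclid's algorithm to 84 and 24:
84 = 3·24 + 12
24 = 2·12 + 0
gcd(24, 84) = 12.
Working backward:
12 = 84 − 3·24
So 12 = (1)·84 + (-3)·24.

12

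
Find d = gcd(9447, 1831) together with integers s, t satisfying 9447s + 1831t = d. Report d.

1

Apply Euclid's algorithm to 9447 and 1831:
9447 = 5×1831 + 292
1831 = 6×292 + 79
292 = 3×79 + 55
79 = 1×55 + 24
55 = 2×24 + 7
24 = 3×7 + 3
7 = 2×3 + 1
3 = 3×1 + 0
gcd(9447, 1831) = 1.
Working backward:
1 = 7 − 2·3
1 = −2·24 + 7·7
1 = 7·55 − 16·24
1 = −16·79 + 23·55
1 = 23·292 − 85·79
1 = −85·1831 + 533·292
1 = 533·9447 − 2750·1831
So 1 = (533)·9447 + (-2750)·1831.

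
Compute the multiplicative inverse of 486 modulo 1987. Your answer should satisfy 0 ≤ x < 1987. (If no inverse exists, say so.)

Run Euclid on (1987, 486):
1987 = 4*486 + 43
486 = 11*43 + 13
43 = 3*13 + 4
13 = 3*4 + 1
4 = 4*1 + 0
gcd = 1, so the inverse exists. Back-substitute:
1 = 13 − 3·4
1 = −3·43 + 10·13
1 = 10·486 − 113·43
1 = −113·1987 + 462·486
So 486·462 ≡ 1 (mod 1987).

462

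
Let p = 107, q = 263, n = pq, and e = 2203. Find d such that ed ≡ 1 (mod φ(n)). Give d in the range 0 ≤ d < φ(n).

14863

φ(n) = (p−1)(q−1) = 106·262 = 27772.
Need d with 2203·d ≡ 1 (mod 27772). Apply the extended Euclidean algorithm:
27772 = 12*2203 + 1336
2203 = 1*1336 + 867
1336 = 1*867 + 469
867 = 1*469 + 398
469 = 1*398 + 71
398 = 5*71 + 43
71 = 1*43 + 28
43 = 1*28 + 15
28 = 1*15 + 13
15 = 1*13 + 2
13 = 6*2 + 1
2 = 2*1 + 0
Back-substitute:
1 = 13 − 6·2
1 = −6·15 + 7·13
1 = 7·28 − 13·15
1 = −13·43 + 20·28
1 = 20·71 − 33·43
1 = −33·398 + 185·71
1 = 185·469 − 218·398
1 = −218·867 + 403·469
1 = 403·1336 − 621·867
1 = −621·2203 + 1024·1336
1 = 1024·27772 − 12909·2203
So 2203·(-12909) ≡ 1 (mod 27772), hence d ≡ -12909 ≡ 14863 (mod 27772).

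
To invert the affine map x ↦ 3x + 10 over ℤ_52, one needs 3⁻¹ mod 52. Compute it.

35

Apply the Euclidean algorithm to 52 and 3:
52 = 17·3 + 1
3 = 3·1 + 0
The gcd is 1. Working backward:
1 = 52 − 17·3
So 3·(-17) ≡ 1 (mod 52), and -17 ≡ 35 (mod 52).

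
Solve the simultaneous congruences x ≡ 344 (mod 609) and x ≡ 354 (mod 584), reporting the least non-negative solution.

142850

Write x = 344 + 609·k. Then 609·k ≡ 354 − 344 ≡ 10 (mod 584).
Need 609⁻¹ mod 584. Extended Euclid on (584, 25):
584 = 23×25 + 9
25 = 2×9 + 7
9 = 1×7 + 2
7 = 3×2 + 1
2 = 2×1 + 0
Back-substitute:
1 = 7 − 3·2
1 = −3·9 + 4·7
1 = 4·25 − 11·9
1 = −11·584 + 257·25
609⁻¹ ≡ 257 (mod 584), so k ≡ 257·10 ≡ 234 (mod 584).
x = 344 + 609·234 = 142850.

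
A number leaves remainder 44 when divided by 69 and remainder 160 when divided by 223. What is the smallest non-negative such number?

Write x = 44 + 69·k. Then 69·k ≡ 160 − 44 ≡ 116 (mod 223).
Need 69⁻¹ mod 223. Extended Euclid on (223, 69):
223 = 3*69 + 16
69 = 4*16 + 5
16 = 3*5 + 1
5 = 5*1 + 0
Back-substitute:
1 = 16 − 3·5
1 = −3·69 + 13·16
1 = 13·223 − 42·69
69⁻¹ ≡ 181 (mod 223), so k ≡ 181·116 ≡ 34 (mod 223).
x = 44 + 69·34 = 2390.

2390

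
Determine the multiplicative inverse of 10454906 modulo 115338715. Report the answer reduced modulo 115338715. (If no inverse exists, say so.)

67835561

Extended Euclidean algorithm:
115338715 = 11*10454906 + 334749
10454906 = 31*334749 + 77687
334749 = 4*77687 + 24001
77687 = 3*24001 + 5684
24001 = 4*5684 + 1265
5684 = 4*1265 + 624
1265 = 2*624 + 17
624 = 36*17 + 12
17 = 1*12 + 5
12 = 2*5 + 2
5 = 2*2 + 1
2 = 2*1 + 0
Since gcd(10454906, 115338715) = 1, back-substitute to write 1 as a combination:
1 = 5 − 2·2
1 = −2·12 + 5·5
1 = 5·17 − 7·12
1 = −7·624 + 257·17
1 = 257·1265 − 521·624
1 = −521·5684 + 2341·1265
1 = 2341·24001 − 9885·5684
1 = −9885·77687 + 31996·24001
1 = 31996·334749 − 137869·77687
1 = −137869·10454906 + 4305935·334749
1 = 4305935·115338715 − 47503154·10454906
Thus 10454906·(-47503154) ≡ 1 (mod 115338715); reducing, -47503154 mod 115338715 = 67835561.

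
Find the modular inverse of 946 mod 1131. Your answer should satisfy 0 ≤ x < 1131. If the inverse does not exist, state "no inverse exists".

Extended Euclidean algorithm:
1131 = 1×946 + 185
946 = 5×185 + 21
185 = 8×21 + 17
21 = 1×17 + 4
17 = 4×4 + 1
4 = 4×1 + 0
The gcd is 1. Working backward:
1 = 17 − 4·4
1 = −4·21 + 5·17
1 = 5·185 − 44·21
1 = −44·946 + 225·185
1 = 225·1131 − 269·946
So 946·(-269) ≡ 1 (mod 1131), and -269 ≡ 862 (mod 1131).

862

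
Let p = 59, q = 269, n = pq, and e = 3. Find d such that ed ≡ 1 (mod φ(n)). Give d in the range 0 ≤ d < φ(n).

φ(n) = (p−1)(q−1) = 58·268 = 15544.
Need d with 3·d ≡ 1 (mod 15544). Apply the extended Euclidean algorithm:
15544 = 5181×3 + 1
3 = 3×1 + 0
Back-substitute:
1 = 15544 − 5181·3
So 3·(-5181) ≡ 1 (mod 15544), hence d ≡ -5181 ≡ 10363 (mod 15544).

10363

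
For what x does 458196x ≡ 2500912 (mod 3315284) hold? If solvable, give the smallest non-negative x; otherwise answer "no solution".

First find gcd(458196, 3315284):
3315284 = 7×458196 + 107912
458196 = 4×107912 + 26548
107912 = 4×26548 + 1720
26548 = 15×1720 + 748
1720 = 2×748 + 224
748 = 3×224 + 76
224 = 2×76 + 72
76 = 1×72 + 4
72 = 18×4 + 0
gcd = 4 and 4 | 2500912, so solutions exist. Divide through by 4: 114549x ≡ 625228 (mod 828821).
Now find 114549⁻¹ mod 828821:
828821 = 7*114549 + 26978
114549 = 4*26978 + 6637
26978 = 4*6637 + 430
6637 = 15*430 + 187
430 = 2*187 + 56
187 = 3*56 + 19
56 = 2*19 + 18
19 = 1*18 + 1
18 = 18*1 + 0
Back-substitute:
1 = 19 − 18
1 = −56 + 3·19
1 = 3·187 − 10·56
1 = −10·430 + 23·187
1 = 23·6637 − 355·430
1 = −355·26978 + 1443·6637
1 = 1443·114549 − 6127·26978
1 = −6127·828821 + 44332·114549
So 114549⁻¹ ≡ 44332 (mod 828821).
Then x ≡ 44332·625228 ≡ 175814 (mod 828821); the smallest non-negative solution is x = 175814.

175814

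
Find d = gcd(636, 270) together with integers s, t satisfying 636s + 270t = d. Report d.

Euclidean algorithm:
636 = 2×270 + 96
270 = 2×96 + 78
96 = 1×78 + 18
78 = 4×18 + 6
18 = 3×6 + 0
gcd(636, 270) = 6.
Working backward:
6 = 78 − 4·18
6 = −4·96 + 5·78
6 = 5·270 − 14·96
6 = −14·636 + 33·270
So 6 = (-14)·636 + (33)·270.

6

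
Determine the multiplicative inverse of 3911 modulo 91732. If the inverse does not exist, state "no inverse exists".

32743

Run Euclid on (91732, 3911):
91732 = 23×3911 + 1779
3911 = 2×1779 + 353
1779 = 5×353 + 14
353 = 25×14 + 3
14 = 4×3 + 2
3 = 1×2 + 1
2 = 2×1 + 0
Since gcd(3911, 91732) = 1, back-substitute to write 1 as a combination:
1 = 3 − 2
1 = −14 + 5·3
1 = 5·353 − 126·14
1 = −126·1779 + 635·353
1 = 635·3911 − 1396·1779
1 = −1396·91732 + 32743·3911
So 3911·32743 ≡ 1 (mod 91732).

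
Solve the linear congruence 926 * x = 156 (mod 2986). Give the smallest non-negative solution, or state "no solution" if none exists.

371

First find gcd(926, 2986):
2986 = 3·926 + 208
926 = 4·208 + 94
208 = 2·94 + 20
94 = 4·20 + 14
20 = 1·14 + 6
14 = 2·6 + 2
6 = 3·2 + 0
gcd = 2 and 2 | 156, so solutions exist. Divide through by 2: 463x ≡ 78 (mod 1493).
Now find 463⁻¹ mod 1493:
1493 = 3·463 + 104
463 = 4·104 + 47
104 = 2·47 + 10
47 = 4·10 + 7
10 = 1·7 + 3
7 = 2·3 + 1
3 = 3·1 + 0
Back-substitute:
1 = 7 − 2·3
1 = −2·10 + 3·7
1 = 3·47 − 14·10
1 = −14·104 + 31·47
1 = 31·463 − 138·104
1 = −138·1493 + 445·463
So 463⁻¹ ≡ 445 (mod 1493).
Then x ≡ 445·78 ≡ 371 (mod 1493); the smallest non-negative solution is x = 371.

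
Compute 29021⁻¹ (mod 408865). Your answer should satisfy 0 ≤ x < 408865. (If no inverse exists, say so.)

gcd(408865, 29021) by repeated division:
408865 = 14*29021 + 2571
29021 = 11*2571 + 740
2571 = 3*740 + 351
740 = 2*351 + 38
351 = 9*38 + 9
38 = 4*9 + 2
9 = 4*2 + 1
2 = 2*1 + 0
Since gcd(29021, 408865) = 1, back-substitute to write 1 as a combination:
1 = 9 − 4·2
1 = −4·38 + 17·9
1 = 17·351 − 157·38
1 = −157·740 + 331·351
1 = 331·2571 − 1150·740
1 = −1150·29021 + 12981·2571
1 = 12981·408865 − 182884·29021
Thus 29021·(-182884) ≡ 1 (mod 408865); reducing, -182884 mod 408865 = 225981.

225981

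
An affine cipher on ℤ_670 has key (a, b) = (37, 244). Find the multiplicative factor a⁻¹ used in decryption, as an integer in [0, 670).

Run Euclid on (670, 37):
670 = 18×37 + 4
37 = 9×4 + 1
4 = 4×1 + 0
Since gcd(37, 670) = 1, back-substitute to write 1 as a combination:
1 = 37 − 9·4
1 = −9·670 + 163·37
So 37·163 ≡ 1 (mod 670).

163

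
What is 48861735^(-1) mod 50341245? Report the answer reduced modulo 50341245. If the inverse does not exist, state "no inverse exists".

Euclidean algorithm on 50341245, 48861735:
50341245 = 1·48861735 + 1479510
48861735 = 33·1479510 + 37905
1479510 = 39·37905 + 1215
37905 = 31·1215 + 240
1215 = 5·240 + 15
240 = 16·15 + 0
The gcd is 15, not 1, hence no inverse exists.

no inverse exists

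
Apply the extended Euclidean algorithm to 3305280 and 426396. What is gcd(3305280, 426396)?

12

Euclidean algorithm:
3305280 = 7×426396 + 320508
426396 = 1×320508 + 105888
320508 = 3×105888 + 2844
105888 = 37×2844 + 660
2844 = 4×660 + 204
660 = 3×204 + 48
204 = 4×48 + 12
48 = 4×12 + 0
gcd(3305280, 426396) = 12.
Express as a combination:
12 = 204 − 4·48
12 = −4·660 + 13·204
12 = 13·2844 − 56·660
12 = −56·105888 + 2085·2844
12 = 2085·320508 − 6311·105888
12 = −6311·426396 + 8396·320508
12 = 8396·3305280 − 65083·426396
So 12 = (8396)·3305280 + (-65083)·426396.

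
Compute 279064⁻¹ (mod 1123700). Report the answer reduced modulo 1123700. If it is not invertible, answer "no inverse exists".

Compute gcd(279064, 1123700):
1123700 = 4*279064 + 7444
279064 = 37*7444 + 3636
7444 = 2*3636 + 172
3636 = 21*172 + 24
172 = 7*24 + 4
24 = 6*4 + 0
The gcd is 4, not 1, hence no inverse exists.

no inverse exists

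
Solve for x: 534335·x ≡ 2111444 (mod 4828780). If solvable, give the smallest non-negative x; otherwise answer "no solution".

gcd(534335, 4828780):
4828780 = 9×534335 + 19765
534335 = 27×19765 + 680
19765 = 29×680 + 45
680 = 15×45 + 5
45 = 9×5 + 0
gcd = 5, but 5 ∤ 2111444, so the congruence has no solution.

no solution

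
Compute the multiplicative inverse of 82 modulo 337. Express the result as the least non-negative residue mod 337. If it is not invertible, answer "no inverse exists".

Extended Euclidean algorithm:
337 = 4*82 + 9
82 = 9*9 + 1
9 = 9*1 + 0
The gcd is 1. Working backward:
1 = 82 − 9·9
1 = −9·337 + 37·82
So 82·37 ≡ 1 (mod 337).

37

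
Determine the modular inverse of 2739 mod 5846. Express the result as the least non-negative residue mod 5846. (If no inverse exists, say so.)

gcd(5846, 2739) by repeated division:
5846 = 2×2739 + 368
2739 = 7×368 + 163
368 = 2×163 + 42
163 = 3×42 + 37
42 = 1×37 + 5
37 = 7×5 + 2
5 = 2×2 + 1
2 = 2×1 + 0
Since gcd(2739, 5846) = 1, back-substitute to write 1 as a combination:
1 = 5 − 2·2
1 = −2·37 + 15·5
1 = 15·42 − 17·37
1 = −17·163 + 66·42
1 = 66·368 − 149·163
1 = −149·2739 + 1109·368
1 = 1109·5846 − 2367·2739
Hence 2739⁻¹ ≡ -2367 ≡ 3479 (mod 5846).

3479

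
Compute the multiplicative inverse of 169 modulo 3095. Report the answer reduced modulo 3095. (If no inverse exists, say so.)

934

Apply the Euclidean algorithm to 3095 and 169:
3095 = 18×169 + 53
169 = 3×53 + 10
53 = 5×10 + 3
10 = 3×3 + 1
3 = 3×1 + 0
The gcd is 1. Working backward:
1 = 10 − 3·3
1 = −3·53 + 16·10
1 = 16·169 − 51·53
1 = −51·3095 + 934·169
So 169·934 ≡ 1 (mod 3095).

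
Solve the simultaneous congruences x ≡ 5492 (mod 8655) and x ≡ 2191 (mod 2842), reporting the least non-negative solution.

Write x = 5492 + 8655·k. Then 8655·k ≡ 2191 − 5492 ≡ 2383 (mod 2842).
Need 8655⁻¹ mod 2842. Extended Euclid on (2842, 129):
2842 = 22·129 + 4
129 = 32·4 + 1
4 = 4·1 + 0
Back-substitute:
1 = 129 − 32·4
1 = −32·2842 + 705·129
8655⁻¹ ≡ 705 (mod 2842), so k ≡ 705·2383 ≡ 393 (mod 2842).
x = 5492 + 8655·393 = 3406907.

3406907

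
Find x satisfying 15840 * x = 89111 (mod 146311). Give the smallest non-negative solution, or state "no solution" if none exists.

First find gcd(15840, 146311):
146311 = 9×15840 + 3751
15840 = 4×3751 + 836
3751 = 4×836 + 407
836 = 2×407 + 22
407 = 18×22 + 11
22 = 2×11 + 0
gcd = 11 and 11 | 89111, so solutions exist. Divide through by 11: 1440x ≡ 8101 (mod 13301).
Now find 1440⁻¹ mod 13301:
13301 = 9*1440 + 341
1440 = 4*341 + 76
341 = 4*76 + 37
76 = 2*37 + 2
37 = 18*2 + 1
2 = 2*1 + 0
Back-substitute:
1 = 37 − 18·2
1 = −18·76 + 37·37
1 = 37·341 − 166·76
1 = −166·1440 + 701·341
1 = 701·13301 − 6475·1440
So 1440·(-6475) ≡ 1 (mod 13301), i.e. 1440⁻¹ ≡ 6826.
Then x ≡ 6826·8101 ≡ 5169 (mod 13301); the smallest non-negative solution is x = 5169.

5169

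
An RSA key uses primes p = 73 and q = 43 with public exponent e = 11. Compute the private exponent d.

275

φ(n) = (p−1)(q−1) = 72·42 = 3024.
Need d with 11·d ≡ 1 (mod 3024). Apply the extended Euclidean algorithm:
3024 = 274*11 + 10
11 = 1*10 + 1
10 = 10*1 + 0
Back-substitute:
1 = 11 − 10
1 = −3024 + 275·11
So 11·275 ≡ 1 (mod 3024), hence d = 275.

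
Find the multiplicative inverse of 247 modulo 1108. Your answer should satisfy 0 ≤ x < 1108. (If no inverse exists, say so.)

951

gcd(1108, 247) by repeated division:
1108 = 4·247 + 120
247 = 2·120 + 7
120 = 17·7 + 1
7 = 7·1 + 0
The gcd is 1. Working backward:
1 = 120 − 17·7
1 = −17·247 + 35·120
1 = 35·1108 − 157·247
So 247·(-157) ≡ 1 (mod 1108), and -157 ≡ 951 (mod 1108).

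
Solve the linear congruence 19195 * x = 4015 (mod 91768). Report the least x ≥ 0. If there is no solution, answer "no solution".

68629

First find gcd(19195, 91768):
91768 = 4×19195 + 14988
19195 = 1×14988 + 4207
14988 = 3×4207 + 2367
4207 = 1×2367 + 1840
2367 = 1×1840 + 527
1840 = 3×527 + 259
527 = 2×259 + 9
259 = 28×9 + 7
9 = 1×7 + 2
7 = 3×2 + 1
2 = 2×1 + 0
gcd = 1, so a unique solution mod 91768 exists.
Back-substitute for the Bézout coefficients:
1 = 7 − 3·2
1 = −3·9 + 4·7
1 = 4·259 − 115·9
1 = −115·527 + 234·259
1 = 234·1840 − 817·527
1 = −817·2367 + 1051·1840
1 = 1051·4207 − 1868·2367
1 = −1868·14988 + 6655·4207
1 = 6655·19195 − 8523·14988
1 = −8523·91768 + 40747·19195
So 19195·(40747) ≡ 1 (mod 91768), giving 19195⁻¹ ≡ 40747.
x ≡ 19195⁻¹·4015 ≡ 40747·4015 ≡ 68629 (mod 91768).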